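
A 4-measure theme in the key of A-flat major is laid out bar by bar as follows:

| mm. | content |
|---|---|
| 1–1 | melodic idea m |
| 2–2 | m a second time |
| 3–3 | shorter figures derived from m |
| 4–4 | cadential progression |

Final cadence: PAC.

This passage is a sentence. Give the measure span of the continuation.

After the presentation (mm. 1–2), the continuation covers the fragmentation through the cadence: measures 3-4.

measures 3–4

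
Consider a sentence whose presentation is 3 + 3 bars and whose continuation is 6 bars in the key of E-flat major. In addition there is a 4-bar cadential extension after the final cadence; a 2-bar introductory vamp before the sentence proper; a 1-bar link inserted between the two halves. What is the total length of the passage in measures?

19 measures

Basic sentence: 3 + 3 + 6 = 12 bars.
12 (basic form) + 4 (cadential extension) + 2 (introduction) + 1 (link) = 19.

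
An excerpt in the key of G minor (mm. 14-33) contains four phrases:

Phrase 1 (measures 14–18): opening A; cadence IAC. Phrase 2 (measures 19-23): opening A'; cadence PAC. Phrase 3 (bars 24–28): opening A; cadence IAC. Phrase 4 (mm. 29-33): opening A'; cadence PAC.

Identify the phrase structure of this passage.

The cadence pattern IAC–PAC–IAC–PAC is weak–strong twice, and phrases 3–4 restate phrases 1–2: a period heard twice, not a double period (which would end weakly at phrase 2).

repeated period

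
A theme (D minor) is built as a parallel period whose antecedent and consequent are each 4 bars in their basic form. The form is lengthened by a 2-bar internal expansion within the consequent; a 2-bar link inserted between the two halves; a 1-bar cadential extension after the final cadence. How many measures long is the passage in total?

13 measures

Basic parallel period: 4 + 4 = 8 bars.
8 (basic form) + 2 (internal expansion) + 2 (link) + 1 (cadential extension) = 13.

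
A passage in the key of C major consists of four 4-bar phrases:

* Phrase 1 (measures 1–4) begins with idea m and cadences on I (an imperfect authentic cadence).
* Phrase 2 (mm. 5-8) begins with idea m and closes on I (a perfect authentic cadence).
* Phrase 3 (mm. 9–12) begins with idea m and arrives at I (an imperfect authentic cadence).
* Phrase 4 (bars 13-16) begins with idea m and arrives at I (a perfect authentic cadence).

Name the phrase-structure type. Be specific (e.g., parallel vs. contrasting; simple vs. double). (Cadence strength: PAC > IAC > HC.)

The cadence pattern IAC–PAC–IAC–PAC is weak–strong twice, and phrases 3–4 restate phrases 1–2: a period heard twice, not a double period (which would end weakly at phrase 2).

repeated period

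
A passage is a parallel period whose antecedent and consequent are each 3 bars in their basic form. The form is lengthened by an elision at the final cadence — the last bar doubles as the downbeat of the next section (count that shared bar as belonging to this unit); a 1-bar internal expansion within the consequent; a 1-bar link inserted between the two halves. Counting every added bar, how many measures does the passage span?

8 measures

Basic parallel period: 3 + 3 = 6 bars.
6 (basic form) + 1 (internal expansion) + 1 (link) = 8.
The elision shares a bar with the next section but does not change this unit's count.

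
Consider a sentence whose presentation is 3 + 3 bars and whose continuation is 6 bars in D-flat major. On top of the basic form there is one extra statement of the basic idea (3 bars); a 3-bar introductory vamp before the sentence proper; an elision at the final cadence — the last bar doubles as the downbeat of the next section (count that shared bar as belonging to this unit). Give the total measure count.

Basic sentence: 3 + 3 + 6 = 12 bars.
12 (basic form) + 3 (extra statement) + 3 (introduction) = 18.
The elision shares a bar with the next section but does not change this unit's count.

18 measures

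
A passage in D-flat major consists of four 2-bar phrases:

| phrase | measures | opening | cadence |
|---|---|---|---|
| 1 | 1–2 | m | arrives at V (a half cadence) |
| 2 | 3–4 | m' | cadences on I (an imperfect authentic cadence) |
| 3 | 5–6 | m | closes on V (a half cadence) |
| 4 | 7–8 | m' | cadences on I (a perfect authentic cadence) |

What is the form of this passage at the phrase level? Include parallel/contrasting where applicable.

Four phrases in two halves: the first half (bars 1–4) ends with an imperfect authentic cadence, the second (measures 5-8) with a perfect authentic cadence — a large antecedent–consequent pair, i.e. a double period.
Phrase 3 begins with the same material as phrase 1, making it parallel.

parallel double period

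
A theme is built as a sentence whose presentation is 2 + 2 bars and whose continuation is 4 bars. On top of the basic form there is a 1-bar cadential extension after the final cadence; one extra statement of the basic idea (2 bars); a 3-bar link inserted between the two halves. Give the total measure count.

14 measures

Basic sentence: 2 + 2 + 4 = 8 bars.
8 (basic form) + 1 (cadential extension) + 2 (extra statement) + 3 (link) = 14.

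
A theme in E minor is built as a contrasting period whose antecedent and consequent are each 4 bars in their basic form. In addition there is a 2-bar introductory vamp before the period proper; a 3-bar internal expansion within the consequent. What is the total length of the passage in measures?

Basic contrasting period: 4 + 4 = 8 bars.
8 (basic form) + 2 (introduction) + 3 (internal expansion) = 13.

13 measures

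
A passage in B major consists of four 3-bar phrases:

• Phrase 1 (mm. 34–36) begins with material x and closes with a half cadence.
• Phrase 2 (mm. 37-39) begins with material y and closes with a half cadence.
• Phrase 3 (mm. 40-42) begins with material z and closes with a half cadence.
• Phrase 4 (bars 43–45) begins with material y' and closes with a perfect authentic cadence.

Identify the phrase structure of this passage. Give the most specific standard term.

contrasting double period

Four phrases in two halves: the first half (measures 34–39) ends with a half cadence, the second (mm. 40-45) with a perfect authentic cadence — a large antecedent–consequent pair, i.e. a double period.
Phrase 3 begins with different material from phrase 1, making it contrasting.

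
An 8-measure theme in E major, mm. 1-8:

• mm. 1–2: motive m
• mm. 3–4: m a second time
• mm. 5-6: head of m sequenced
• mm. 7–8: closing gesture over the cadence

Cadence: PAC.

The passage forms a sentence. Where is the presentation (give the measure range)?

measures 1–4

The presentation of a sentence is the basic idea (measures 1–2) plus its repetition (mm. 3-4); the presentation is therefore mm. 1-4.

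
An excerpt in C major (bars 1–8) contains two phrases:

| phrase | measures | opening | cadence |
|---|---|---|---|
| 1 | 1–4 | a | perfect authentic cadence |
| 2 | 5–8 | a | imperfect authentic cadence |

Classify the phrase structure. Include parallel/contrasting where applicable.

phrase group

The second phrase closes with an imperfect authentic cadence, which is not stronger than the first phrase's perfect authentic cadence; without a weak→strong cadential pair there is no antecedent–consequent relationship, so this is a phrase group rather than a period.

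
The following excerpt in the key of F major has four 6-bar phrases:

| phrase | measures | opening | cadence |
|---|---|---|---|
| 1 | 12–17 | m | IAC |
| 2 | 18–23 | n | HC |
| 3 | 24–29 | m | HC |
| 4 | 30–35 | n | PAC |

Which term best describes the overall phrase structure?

parallel double period

Four phrases in two halves: the first half (bars 12-23) ends with a half cadence, the second (mm. 24-35) with a perfect authentic cadence — a large antecedent–consequent pair, i.e. a double period.
Phrase 3 begins with the same material as phrase 1, making it parallel.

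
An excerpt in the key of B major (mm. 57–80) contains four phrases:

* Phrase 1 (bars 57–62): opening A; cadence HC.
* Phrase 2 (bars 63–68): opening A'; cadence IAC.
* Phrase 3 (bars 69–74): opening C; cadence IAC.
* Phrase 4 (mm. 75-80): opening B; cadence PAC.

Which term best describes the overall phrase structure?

contrasting double period

Four phrases in two halves: the first half (measures 57–68) ends with an imperfect authentic cadence, the second (mm. 69-80) with a perfect authentic cadence — a large antecedent–consequent pair, i.e. a double period.
Phrase 3 begins with different material from phrase 1, making it contrasting.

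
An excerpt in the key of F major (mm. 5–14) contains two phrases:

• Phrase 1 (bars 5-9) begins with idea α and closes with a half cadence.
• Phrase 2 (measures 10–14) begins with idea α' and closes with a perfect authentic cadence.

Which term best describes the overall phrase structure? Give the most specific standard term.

Phrase 1 ends with a half cadence (weaker) and phrase 2 with a perfect authentic cadence (stronger): antecedent + consequent = a period.
The two phrases open with the same material (α / α'), so the period is parallel.

parallel period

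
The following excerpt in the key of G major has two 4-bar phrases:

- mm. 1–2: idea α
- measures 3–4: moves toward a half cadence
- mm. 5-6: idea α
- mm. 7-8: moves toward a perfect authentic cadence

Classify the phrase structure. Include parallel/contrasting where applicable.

parallel period

Phrase 1 ends with a half cadence (weaker) and phrase 2 with a perfect authentic cadence (stronger): antecedent + consequent = a period.
The two phrases open with the same material (α / α), so the period is parallel.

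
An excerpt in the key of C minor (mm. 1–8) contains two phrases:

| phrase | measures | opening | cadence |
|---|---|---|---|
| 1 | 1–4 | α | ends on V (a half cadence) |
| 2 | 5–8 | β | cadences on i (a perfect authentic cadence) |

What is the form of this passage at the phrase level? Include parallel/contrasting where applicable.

Phrase 1 ends with a half cadence (weaker) and phrase 2 with a perfect authentic cadence (stronger): antecedent + consequent = a period.
The two phrases open with different material (α / β), so the period is contrasting.

contrasting period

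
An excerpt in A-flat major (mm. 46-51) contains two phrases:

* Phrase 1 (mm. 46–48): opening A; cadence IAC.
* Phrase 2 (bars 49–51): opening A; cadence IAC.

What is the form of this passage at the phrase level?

repeated phrase

Both phrases have the same opening (A) and the same cadence (imperfect authentic cadence): the second is a restatement, not a consequent, so this is a repeated phrase rather than a period.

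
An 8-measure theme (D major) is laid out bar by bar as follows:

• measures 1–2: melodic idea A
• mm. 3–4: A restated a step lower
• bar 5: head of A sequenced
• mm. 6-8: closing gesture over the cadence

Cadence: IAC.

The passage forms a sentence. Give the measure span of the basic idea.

measures 1–2

The presentation of a sentence is the basic idea (mm. 1-2) plus its repetition (mm. 3–4); the basic idea is therefore mm. 1-2.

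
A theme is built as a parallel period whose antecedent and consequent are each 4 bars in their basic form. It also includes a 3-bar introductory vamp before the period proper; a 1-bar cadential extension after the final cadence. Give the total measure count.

Basic parallel period: 4 + 4 = 8 bars.
8 (basic form) + 3 (introduction) + 1 (cadential extension) = 12.

12 measures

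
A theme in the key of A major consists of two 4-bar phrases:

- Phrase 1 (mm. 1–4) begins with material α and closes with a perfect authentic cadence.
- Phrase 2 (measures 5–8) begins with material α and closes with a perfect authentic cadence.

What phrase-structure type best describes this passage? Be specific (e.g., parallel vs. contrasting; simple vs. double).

repeated phrase

Both phrases have the same opening (α) and the same cadence (perfect authentic cadence): the second is a restatement, not a consequent, so this is a repeated phrase rather than a period.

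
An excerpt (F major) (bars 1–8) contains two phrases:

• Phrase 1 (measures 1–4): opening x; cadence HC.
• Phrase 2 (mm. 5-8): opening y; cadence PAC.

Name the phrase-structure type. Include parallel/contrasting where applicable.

Phrase 1 ends with a half cadence (weaker) and phrase 2 with a perfect authentic cadence (stronger): antecedent + consequent = a period.
The two phrases open with different material (x / y), so the period is contrasting.

contrasting period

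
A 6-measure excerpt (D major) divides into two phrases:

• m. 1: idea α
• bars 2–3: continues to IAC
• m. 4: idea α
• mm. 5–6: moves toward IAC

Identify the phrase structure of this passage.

Both phrases have the same opening (α) and the same cadence (imperfect authentic cadence): the second is a restatement, not a consequent, so this is a repeated phrase rather than a period.

repeated phrase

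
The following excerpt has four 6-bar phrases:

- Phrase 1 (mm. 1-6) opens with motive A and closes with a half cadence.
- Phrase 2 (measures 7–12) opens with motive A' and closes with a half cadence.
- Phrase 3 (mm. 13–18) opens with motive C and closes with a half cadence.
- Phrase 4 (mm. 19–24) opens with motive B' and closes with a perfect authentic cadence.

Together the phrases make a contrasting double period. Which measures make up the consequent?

In a double period the first pair of phrases (ending half cadence) is the large antecedent and the second pair (ending perfect authentic cadence) is the large consequent; the consequent is measures 13–24.

measures 13–24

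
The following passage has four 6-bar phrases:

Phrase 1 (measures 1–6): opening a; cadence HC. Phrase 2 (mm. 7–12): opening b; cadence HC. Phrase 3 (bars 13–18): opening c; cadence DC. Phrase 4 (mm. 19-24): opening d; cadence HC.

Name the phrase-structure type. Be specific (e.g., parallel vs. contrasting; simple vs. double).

Phrase 4 ends with a half cadence, no stronger than phrase 2's half cadence, so the four phrases do not form a double period; nor do phrases 3–4 duplicate 1–2, so it is not a repeated period. With no phrase reaching a conclusive cadence, the passage is a phrase group.

phrase group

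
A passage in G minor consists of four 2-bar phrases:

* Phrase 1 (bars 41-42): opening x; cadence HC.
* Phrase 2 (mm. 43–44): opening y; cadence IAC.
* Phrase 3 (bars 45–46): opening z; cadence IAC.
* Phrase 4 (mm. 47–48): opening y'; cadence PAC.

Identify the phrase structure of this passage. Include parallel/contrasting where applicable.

Four phrases in two halves: the first half (mm. 41–44) ends with an imperfect authentic cadence, the second (mm. 45-48) with a perfect authentic cadence — a large antecedent–consequent pair, i.e. a double period.
Phrase 3 begins with different material from phrase 1, making it contrasting.

contrasting double period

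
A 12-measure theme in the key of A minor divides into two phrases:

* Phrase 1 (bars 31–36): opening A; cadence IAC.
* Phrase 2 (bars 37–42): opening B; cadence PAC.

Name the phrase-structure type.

contrasting period

Phrase 1 ends with an imperfect authentic cadence (weaker) and phrase 2 with a perfect authentic cadence (stronger): antecedent + consequent = a period.
The two phrases open with different material (A / B), so the period is contrasting.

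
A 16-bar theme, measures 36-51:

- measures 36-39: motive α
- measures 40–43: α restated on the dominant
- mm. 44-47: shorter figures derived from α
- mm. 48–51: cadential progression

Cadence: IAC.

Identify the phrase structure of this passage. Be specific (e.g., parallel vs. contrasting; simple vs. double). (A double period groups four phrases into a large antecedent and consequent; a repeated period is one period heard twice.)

sentence

Basic idea (mm. 36-39) + its repetition (bars 40–43) form the presentation; fragmentation and cadence (mm. 44–51) form the continuation — the 16-bar whole is a sentence.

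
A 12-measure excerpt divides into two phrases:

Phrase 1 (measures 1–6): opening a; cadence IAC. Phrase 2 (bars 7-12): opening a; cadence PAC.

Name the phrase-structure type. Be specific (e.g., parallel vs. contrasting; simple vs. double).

Phrase 1 ends with an imperfect authentic cadence (weaker) and phrase 2 with a perfect authentic cadence (stronger): antecedent + consequent = a period.
The two phrases open with the same material (a / a), so the period is parallel.

parallel period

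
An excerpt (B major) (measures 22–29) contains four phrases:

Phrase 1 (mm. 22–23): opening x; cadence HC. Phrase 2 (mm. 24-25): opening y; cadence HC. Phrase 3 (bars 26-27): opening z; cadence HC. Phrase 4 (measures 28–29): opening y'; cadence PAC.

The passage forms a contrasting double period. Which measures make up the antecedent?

In a double period the first pair of phrases (ending half cadence) is the large antecedent and the second pair (ending perfect authentic cadence) is the large consequent; the antecedent is measures 22–25.

measures 22–25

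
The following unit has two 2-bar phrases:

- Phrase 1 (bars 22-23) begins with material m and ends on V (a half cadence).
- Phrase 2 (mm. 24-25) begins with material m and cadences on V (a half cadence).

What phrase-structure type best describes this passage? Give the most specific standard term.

Both phrases have the same opening (m) and the same cadence (half cadence): the second is a restatement, not a consequent, so this is a repeated phrase rather than a period.

repeated phrase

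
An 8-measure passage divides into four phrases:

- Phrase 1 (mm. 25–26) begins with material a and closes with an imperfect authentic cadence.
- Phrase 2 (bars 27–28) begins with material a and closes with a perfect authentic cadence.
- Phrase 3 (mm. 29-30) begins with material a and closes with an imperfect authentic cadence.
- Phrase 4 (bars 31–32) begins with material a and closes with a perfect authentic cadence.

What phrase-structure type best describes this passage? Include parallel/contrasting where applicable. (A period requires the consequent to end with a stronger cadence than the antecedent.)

repeated period

The cadence pattern IAC–PAC–IAC–PAC is weak–strong twice, and phrases 3–4 restate phrases 1–2: a period heard twice, not a double period (which would end weakly at phrase 2).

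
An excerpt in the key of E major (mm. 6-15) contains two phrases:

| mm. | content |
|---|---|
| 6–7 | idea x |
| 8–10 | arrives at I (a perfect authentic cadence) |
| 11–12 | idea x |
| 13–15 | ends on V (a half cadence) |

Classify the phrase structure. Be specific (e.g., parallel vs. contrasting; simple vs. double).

phrase group

The second phrase closes with a half cadence, which is not stronger than the first phrase's perfect authentic cadence; without a weak→strong cadential pair there is no antecedent–consequent relationship, so this is a phrase group rather than a period.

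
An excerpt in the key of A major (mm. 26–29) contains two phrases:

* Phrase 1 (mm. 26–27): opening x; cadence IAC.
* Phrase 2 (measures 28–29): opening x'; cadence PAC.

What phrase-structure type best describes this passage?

Phrase 1 ends with an imperfect authentic cadence (weaker) and phrase 2 with a perfect authentic cadence (stronger): antecedent + consequent = a period.
The two phrases open with the same material (x / x'), so the period is parallel.

parallel period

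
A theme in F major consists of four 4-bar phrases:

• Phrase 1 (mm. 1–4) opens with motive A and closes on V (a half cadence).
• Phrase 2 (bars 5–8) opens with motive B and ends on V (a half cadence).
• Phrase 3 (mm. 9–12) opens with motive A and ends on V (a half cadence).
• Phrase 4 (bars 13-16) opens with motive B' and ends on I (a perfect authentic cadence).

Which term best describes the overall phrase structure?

Four phrases in two halves: the first half (bars 1-8) ends with a half cadence, the second (mm. 9–16) with a perfect authentic cadence — a large antecedent–consequent pair, i.e. a double period.
Phrase 3 begins with the same material as phrase 1, making it parallel.

parallel double period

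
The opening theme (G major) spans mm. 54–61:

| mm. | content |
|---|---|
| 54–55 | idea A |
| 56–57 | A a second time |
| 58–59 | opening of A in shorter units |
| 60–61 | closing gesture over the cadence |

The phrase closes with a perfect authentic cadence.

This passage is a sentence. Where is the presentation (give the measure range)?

measures 54–57

The presentation of a sentence is the basic idea (mm. 54-55) plus its repetition (mm. 56–57); the presentation is therefore bars 54-57.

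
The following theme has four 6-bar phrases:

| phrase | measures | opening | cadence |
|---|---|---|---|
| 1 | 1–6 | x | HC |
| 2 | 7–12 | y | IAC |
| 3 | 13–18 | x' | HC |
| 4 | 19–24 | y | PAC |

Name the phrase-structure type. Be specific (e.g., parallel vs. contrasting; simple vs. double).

Four phrases in two halves: the first half (bars 1-12) ends with an imperfect authentic cadence, the second (measures 13–24) with a perfect authentic cadence — a large antecedent–consequent pair, i.e. a double period.
Phrase 3 begins with the same material as phrase 1, making it parallel.

parallel double period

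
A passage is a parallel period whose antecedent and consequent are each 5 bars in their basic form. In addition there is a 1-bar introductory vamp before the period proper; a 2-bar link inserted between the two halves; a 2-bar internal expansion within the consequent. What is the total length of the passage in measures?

15 measures

Basic parallel period: 5 + 5 = 10 bars.
10 (basic form) + 1 (introduction) + 2 (link) + 2 (internal expansion) = 15.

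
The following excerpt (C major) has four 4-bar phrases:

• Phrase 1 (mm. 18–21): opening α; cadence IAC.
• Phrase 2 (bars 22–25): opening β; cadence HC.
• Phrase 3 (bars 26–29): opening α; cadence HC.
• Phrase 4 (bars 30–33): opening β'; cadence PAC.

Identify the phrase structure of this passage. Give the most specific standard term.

Four phrases in two halves: the first half (mm. 18–25) ends with a half cadence, the second (mm. 26–33) with a perfect authentic cadence — a large antecedent–consequent pair, i.e. a double period.
Phrase 3 begins with the same material as phrase 1, making it parallel.

parallel double period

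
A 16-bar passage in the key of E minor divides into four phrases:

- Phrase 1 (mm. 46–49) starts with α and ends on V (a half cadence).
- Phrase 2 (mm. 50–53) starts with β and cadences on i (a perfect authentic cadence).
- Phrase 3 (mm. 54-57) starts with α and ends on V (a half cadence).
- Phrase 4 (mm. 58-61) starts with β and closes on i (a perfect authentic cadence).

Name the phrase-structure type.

repeated period

The cadence pattern HC–PAC–HC–PAC is weak–strong twice, and phrases 3–4 restate phrases 1–2: a period heard twice, not a double period (which would end weakly at phrase 2).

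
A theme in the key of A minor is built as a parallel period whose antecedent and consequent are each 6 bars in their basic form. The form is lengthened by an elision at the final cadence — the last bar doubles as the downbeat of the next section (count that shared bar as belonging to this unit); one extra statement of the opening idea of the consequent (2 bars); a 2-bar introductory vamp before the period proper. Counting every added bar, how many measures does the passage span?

16 measures

Basic parallel period: 6 + 6 = 12 bars.
12 (basic form) + 2 (extra statement) + 2 (introduction) = 16.
The elision shares a bar with the next section but does not change this unit's count.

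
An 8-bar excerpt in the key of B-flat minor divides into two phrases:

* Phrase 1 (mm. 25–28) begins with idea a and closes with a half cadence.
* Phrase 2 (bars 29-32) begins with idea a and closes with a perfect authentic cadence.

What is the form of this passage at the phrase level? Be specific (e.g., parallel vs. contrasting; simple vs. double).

parallel period

Phrase 1 ends with a half cadence (weaker) and phrase 2 with a perfect authentic cadence (stronger): antecedent + consequent = a period.
The two phrases open with the same material (a / a), so the period is parallel.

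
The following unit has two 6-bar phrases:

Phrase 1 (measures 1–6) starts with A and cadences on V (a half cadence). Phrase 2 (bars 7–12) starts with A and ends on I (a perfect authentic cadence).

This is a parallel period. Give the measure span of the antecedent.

The phrase ending with the weaker cadence (half cadence) is the antecedent; the one ending more conclusively (perfect authentic cadence) is the consequent. The antecedent is measures 1–6.

measures 1–6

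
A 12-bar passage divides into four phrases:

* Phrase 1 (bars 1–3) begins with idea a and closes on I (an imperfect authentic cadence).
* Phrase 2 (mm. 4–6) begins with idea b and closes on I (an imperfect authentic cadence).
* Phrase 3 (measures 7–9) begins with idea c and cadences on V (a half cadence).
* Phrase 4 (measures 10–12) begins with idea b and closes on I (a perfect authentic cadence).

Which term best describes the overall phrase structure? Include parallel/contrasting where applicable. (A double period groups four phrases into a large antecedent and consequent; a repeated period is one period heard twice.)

contrasting double period

Four phrases in two halves: the first half (mm. 1-6) ends with an imperfect authentic cadence, the second (mm. 7-12) with a perfect authentic cadence — a large antecedent–consequent pair, i.e. a double period.
Phrase 3 begins with different material from phrase 1, making it contrasting.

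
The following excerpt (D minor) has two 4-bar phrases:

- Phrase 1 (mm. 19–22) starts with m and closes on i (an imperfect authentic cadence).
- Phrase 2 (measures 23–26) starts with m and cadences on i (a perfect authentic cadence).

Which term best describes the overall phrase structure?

Phrase 1 ends with an imperfect authentic cadence (weaker) and phrase 2 with a perfect authentic cadence (stronger): antecedent + consequent = a period.
The two phrases open with the same material (m / m), so the period is parallel.

parallel period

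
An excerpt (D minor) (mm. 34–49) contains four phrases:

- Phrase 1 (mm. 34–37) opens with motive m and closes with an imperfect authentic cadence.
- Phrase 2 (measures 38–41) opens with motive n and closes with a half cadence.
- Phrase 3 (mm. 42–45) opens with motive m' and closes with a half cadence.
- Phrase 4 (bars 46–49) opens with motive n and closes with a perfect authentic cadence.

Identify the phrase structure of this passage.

parallel double period

Four phrases in two halves: the first half (mm. 34-41) ends with a half cadence, the second (mm. 42–49) with a perfect authentic cadence — a large antecedent–consequent pair, i.e. a double period.
Phrase 3 begins with the same material as phrase 1, making it parallel.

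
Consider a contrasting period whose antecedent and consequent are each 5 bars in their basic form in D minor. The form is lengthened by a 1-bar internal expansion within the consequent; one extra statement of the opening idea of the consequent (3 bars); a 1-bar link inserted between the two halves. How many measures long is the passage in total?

Basic contrasting period: 5 + 5 = 10 bars.
10 (basic form) + 1 (internal expansion) + 3 (extra statement) + 1 (link) = 15.

15 measures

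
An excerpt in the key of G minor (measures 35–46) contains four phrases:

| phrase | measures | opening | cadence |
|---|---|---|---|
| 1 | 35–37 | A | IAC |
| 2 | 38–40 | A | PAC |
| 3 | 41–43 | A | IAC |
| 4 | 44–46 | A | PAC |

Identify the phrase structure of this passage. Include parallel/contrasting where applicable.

repeated period

The cadence pattern IAC–PAC–IAC–PAC is weak–strong twice, and phrases 3–4 restate phrases 1–2: a period heard twice, not a double period (which would end weakly at phrase 2).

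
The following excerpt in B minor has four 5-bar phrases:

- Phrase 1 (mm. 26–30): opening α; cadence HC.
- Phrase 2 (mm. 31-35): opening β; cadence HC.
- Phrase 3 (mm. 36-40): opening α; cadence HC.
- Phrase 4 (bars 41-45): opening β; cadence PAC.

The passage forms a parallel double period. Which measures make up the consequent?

In a double period the first pair of phrases (ending half cadence) is the large antecedent and the second pair (ending perfect authentic cadence) is the large consequent; the consequent is measures 36–45.

measures 36–45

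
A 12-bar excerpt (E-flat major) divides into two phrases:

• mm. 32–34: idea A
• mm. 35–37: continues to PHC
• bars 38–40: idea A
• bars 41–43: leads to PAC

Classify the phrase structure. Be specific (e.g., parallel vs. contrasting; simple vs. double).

Phrase 1 ends with a Phrygian half cadence (weaker) and phrase 2 with a perfect authentic cadence (stronger): antecedent + consequent = a period.
The two phrases open with the same material (A / A), so the period is parallel.

parallel period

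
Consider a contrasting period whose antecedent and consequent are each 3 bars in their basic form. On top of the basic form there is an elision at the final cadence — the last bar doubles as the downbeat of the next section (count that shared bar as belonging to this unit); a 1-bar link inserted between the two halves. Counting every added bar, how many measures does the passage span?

Basic contrasting period: 3 + 3 = 6 bars.
6 (basic form) + 1 (link) = 7.
The elision shares a bar with the next section but does not change this unit's count.

7 measures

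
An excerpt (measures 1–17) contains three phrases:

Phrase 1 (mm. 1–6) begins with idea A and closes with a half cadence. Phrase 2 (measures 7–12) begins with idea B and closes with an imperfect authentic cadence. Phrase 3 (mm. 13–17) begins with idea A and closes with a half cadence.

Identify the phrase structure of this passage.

The final phrase closes with a half cadence, which is not stronger than the preceding imperfect authentic cadence; the 3 phrases lack an overall antecedent–consequent design and so form a phrase group.

phrase group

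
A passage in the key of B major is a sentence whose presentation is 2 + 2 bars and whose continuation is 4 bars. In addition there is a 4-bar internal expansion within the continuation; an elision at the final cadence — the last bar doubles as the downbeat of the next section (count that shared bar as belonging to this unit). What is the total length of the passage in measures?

Basic sentence: 2 + 2 + 4 = 8 bars.
8 (basic form) + 4 (internal expansion) = 12.
The elision shares a bar with the next section but does not change this unit's count.

12 measures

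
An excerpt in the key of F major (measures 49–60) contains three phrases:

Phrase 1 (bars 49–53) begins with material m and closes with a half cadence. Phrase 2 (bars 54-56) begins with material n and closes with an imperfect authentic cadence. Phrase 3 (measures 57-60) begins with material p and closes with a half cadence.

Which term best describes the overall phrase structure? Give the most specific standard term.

The final phrase closes with a half cadence, which is not stronger than the preceding imperfect authentic cadence; the 3 phrases lack an overall antecedent–consequent design and so form a phrase group.

phrase group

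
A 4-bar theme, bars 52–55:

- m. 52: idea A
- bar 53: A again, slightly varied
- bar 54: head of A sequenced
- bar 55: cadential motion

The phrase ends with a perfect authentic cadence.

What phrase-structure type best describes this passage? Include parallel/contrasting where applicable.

Basic idea (measure 52) + its repetition (m. 53) form the presentation; fragmentation and cadence (mm. 54–55) form the continuation — the 4-bar whole is a sentence.

sentence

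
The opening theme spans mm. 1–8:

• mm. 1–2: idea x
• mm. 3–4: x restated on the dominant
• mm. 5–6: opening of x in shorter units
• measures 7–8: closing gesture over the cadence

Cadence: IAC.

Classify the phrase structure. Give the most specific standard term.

Basic idea (mm. 1–2) + its repetition (measures 3-4) form the presentation; fragmentation and cadence (mm. 5–8) form the continuation — the 8-bar whole is a sentence.

sentence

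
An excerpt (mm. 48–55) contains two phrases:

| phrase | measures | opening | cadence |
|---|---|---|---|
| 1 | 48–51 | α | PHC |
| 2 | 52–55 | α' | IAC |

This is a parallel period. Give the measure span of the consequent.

The phrase ending with the weaker cadence (Phrygian half cadence) is the antecedent; the one ending more conclusively (imperfect authentic cadence) is the consequent. The consequent is measures 52–55.

measures 52–55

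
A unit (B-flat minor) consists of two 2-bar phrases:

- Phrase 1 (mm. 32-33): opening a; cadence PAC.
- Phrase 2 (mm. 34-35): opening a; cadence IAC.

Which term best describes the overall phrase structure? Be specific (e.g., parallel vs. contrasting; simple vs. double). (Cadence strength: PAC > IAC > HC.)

phrase group

The second phrase closes with an imperfect authentic cadence, which is not stronger than the first phrase's perfect authentic cadence; without a weak→strong cadential pair there is no antecedent–consequent relationship, so this is a phrase group rather than a period.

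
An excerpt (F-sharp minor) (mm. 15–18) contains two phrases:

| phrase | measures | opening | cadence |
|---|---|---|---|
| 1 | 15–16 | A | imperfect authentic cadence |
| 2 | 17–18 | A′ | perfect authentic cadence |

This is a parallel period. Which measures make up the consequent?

The phrase ending with the weaker cadence (imperfect authentic cadence) is the antecedent; the one ending more conclusively (perfect authentic cadence) is the consequent. The consequent is measures 17–18.

measures 17–18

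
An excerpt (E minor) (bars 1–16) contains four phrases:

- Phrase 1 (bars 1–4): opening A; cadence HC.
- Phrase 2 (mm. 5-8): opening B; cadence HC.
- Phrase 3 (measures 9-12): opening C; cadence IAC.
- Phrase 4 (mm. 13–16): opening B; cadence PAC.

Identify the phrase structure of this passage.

contrasting double period

Four phrases in two halves: the first half (bars 1-8) ends with a half cadence, the second (mm. 9–16) with a perfect authentic cadence — a large antecedent–consequent pair, i.e. a double period.
Phrase 3 begins with different material from phrase 1, making it contrasting.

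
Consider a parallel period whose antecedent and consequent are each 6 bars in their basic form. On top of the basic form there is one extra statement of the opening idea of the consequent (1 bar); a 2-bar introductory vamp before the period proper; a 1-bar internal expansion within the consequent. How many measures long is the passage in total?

Basic parallel period: 6 + 6 = 12 bars.
12 (basic form) + 1 (extra statement) + 2 (introduction) + 1 (internal expansion) = 16.

16 measures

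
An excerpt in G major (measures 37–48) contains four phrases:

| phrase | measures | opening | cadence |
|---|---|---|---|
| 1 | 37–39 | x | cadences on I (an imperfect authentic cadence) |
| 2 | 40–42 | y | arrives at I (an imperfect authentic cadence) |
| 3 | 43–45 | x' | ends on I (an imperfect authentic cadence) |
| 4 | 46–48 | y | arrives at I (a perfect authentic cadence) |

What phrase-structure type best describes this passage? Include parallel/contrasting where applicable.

parallel double period

Four phrases in two halves: the first half (mm. 37–42) ends with an imperfect authentic cadence, the second (measures 43-48) with a perfect authentic cadence — a large antecedent–consequent pair, i.e. a double period.
Phrase 3 begins with the same material as phrase 1, making it parallel.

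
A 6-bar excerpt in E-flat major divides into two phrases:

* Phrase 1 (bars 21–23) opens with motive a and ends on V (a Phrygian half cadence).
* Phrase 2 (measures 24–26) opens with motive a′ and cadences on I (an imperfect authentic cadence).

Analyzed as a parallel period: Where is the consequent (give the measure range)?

The antecedent is the phrase ending with the weaker cadence (Phrygian half cadence, phrase 1) and the consequent the one ending more conclusively (imperfect authentic cadence, phrase 2); the consequent is measures 24–26.

measures 24–26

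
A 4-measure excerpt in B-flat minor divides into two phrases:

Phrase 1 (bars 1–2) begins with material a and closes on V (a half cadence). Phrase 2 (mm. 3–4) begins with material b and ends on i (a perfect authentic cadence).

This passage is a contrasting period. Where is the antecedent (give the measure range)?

The antecedent is the phrase ending with the weaker cadence (half cadence, phrase 1) and the consequent the one ending more conclusively (perfect authentic cadence, phrase 2); the antecedent is bars 1-2.

measures 1–2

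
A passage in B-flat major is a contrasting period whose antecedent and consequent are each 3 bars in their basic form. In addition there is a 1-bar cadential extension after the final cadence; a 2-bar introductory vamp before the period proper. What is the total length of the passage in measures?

9 measures

Basic contrasting period: 3 + 3 = 6 bars.
6 (basic form) + 1 (cadential extension) + 2 (introduction) = 9.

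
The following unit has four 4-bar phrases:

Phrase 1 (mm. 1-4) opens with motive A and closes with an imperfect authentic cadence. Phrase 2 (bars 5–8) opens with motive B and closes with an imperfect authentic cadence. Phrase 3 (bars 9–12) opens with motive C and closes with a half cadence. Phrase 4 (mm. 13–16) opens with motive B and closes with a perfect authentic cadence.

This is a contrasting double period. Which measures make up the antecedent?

In a double period the first pair of phrases (ending imperfect authentic cadence) is the large antecedent and the second pair (ending perfect authentic cadence) is the large consequent; the antecedent is measures 1–8.

measures 1–8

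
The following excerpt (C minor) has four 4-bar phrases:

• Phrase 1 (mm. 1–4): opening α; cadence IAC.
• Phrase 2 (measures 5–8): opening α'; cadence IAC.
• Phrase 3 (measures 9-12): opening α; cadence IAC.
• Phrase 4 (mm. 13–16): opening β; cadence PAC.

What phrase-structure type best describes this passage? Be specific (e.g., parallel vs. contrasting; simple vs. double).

parallel double period

Four phrases in two halves: the first half (measures 1–8) ends with an imperfect authentic cadence, the second (mm. 9-16) with a perfect authentic cadence — a large antecedent–consequent pair, i.e. a double period.
Phrase 3 begins with the same material as phrase 1, making it parallel.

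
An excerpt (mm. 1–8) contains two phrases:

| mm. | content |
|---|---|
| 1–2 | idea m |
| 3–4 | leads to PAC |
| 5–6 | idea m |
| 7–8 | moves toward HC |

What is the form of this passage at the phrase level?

The second phrase closes with a half cadence, which is not stronger than the first phrase's perfect authentic cadence; without a weak→strong cadential pair there is no antecedent–consequent relationship, so this is a phrase group rather than a period.

phrase group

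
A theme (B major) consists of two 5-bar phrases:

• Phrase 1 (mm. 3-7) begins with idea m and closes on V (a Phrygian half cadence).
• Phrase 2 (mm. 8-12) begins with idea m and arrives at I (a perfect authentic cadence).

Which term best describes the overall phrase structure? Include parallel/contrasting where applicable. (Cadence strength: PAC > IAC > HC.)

parallel period

Phrase 1 ends with a Phrygian half cadence (weaker) and phrase 2 with a perfect authentic cadence (stronger): antecedent + consequent = a period.
The two phrases open with the same material (m / m), so the period is parallel.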